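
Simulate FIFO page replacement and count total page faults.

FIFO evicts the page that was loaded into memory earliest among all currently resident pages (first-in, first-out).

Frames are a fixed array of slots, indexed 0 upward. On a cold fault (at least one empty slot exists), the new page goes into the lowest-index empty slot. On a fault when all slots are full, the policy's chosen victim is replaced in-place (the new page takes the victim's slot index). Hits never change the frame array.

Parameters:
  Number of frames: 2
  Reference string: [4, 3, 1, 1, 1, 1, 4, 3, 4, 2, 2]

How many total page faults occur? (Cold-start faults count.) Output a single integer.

Step 0: ref 4 → FAULT, frames=[4,-]
Step 1: ref 3 → FAULT, frames=[4,3]
Step 2: ref 1 → FAULT (evict 4), frames=[1,3]
Step 3: ref 1 → HIT, frames=[1,3]
Step 4: ref 1 → HIT, frames=[1,3]
Step 5: ref 1 → HIT, frames=[1,3]
Step 6: ref 4 → FAULT (evict 3), frames=[1,4]
Step 7: ref 3 → FAULT (evict 1), frames=[3,4]
Step 8: ref 4 → HIT, frames=[3,4]
Step 9: ref 2 → FAULT (evict 4), frames=[3,2]
Step 10: ref 2 → HIT, frames=[3,2]
Total faults: 6

Answer: 6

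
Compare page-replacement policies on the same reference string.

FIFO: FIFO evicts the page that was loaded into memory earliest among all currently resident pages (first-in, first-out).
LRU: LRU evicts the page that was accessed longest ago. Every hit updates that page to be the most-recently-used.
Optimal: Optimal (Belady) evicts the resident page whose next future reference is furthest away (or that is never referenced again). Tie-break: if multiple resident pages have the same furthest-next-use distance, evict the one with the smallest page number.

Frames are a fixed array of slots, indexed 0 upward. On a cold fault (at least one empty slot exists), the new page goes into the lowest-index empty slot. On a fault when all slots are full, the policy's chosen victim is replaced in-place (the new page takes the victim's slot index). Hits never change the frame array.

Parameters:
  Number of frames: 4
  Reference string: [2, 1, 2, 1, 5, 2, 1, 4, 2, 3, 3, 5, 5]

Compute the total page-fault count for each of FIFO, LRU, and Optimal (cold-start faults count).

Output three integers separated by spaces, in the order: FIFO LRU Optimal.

--- FIFO ---
  step 0: ref 2 -> FAULT, frames=[2,-,-,-] (faults so far: 1)
  step 1: ref 1 -> FAULT, frames=[2,1,-,-] (faults so far: 2)
  step 2: ref 2 -> HIT, frames=[2,1,-,-] (faults so far: 2)
  step 3: ref 1 -> HIT, frames=[2,1,-,-] (faults so far: 2)
  step 4: ref 5 -> FAULT, frames=[2,1,5,-] (faults so far: 3)
  step 5: ref 2 -> HIT, frames=[2,1,5,-] (faults so far: 3)
  step 6: ref 1 -> HIT, frames=[2,1,5,-] (faults so far: 3)
  step 7: ref 4 -> FAULT, frames=[2,1,5,4] (faults so far: 4)
  step 8: ref 2 -> HIT, frames=[2,1,5,4] (faults so far: 4)
  step 9: ref 3 -> FAULT, evict 2, frames=[3,1,5,4] (faults so far: 5)
  step 10: ref 3 -> HIT, frames=[3,1,5,4] (faults so far: 5)
  step 11: ref 5 -> HIT, frames=[3,1,5,4] (faults so far: 5)
  step 12: ref 5 -> HIT, frames=[3,1,5,4] (faults so far: 5)
  FIFO total faults: 5
--- LRU ---
  step 0: ref 2 -> FAULT, frames=[2,-,-,-] (faults so far: 1)
  step 1: ref 1 -> FAULT, frames=[2,1,-,-] (faults so far: 2)
  step 2: ref 2 -> HIT, frames=[2,1,-,-] (faults so far: 2)
  step 3: ref 1 -> HIT, frames=[2,1,-,-] (faults so far: 2)
  step 4: ref 5 -> FAULT, frames=[2,1,5,-] (faults so far: 3)
  step 5: ref 2 -> HIT, frames=[2,1,5,-] (faults so far: 3)
  step 6: ref 1 -> HIT, frames=[2,1,5,-] (faults so far: 3)
  step 7: ref 4 -> FAULT, frames=[2,1,5,4] (faults so far: 4)
  step 8: ref 2 -> HIT, frames=[2,1,5,4] (faults so far: 4)
  step 9: ref 3 -> FAULT, evict 5, frames=[2,1,3,4] (faults so far: 5)
  step 10: ref 3 -> HIT, frames=[2,1,3,4] (faults so far: 5)
  step 11: ref 5 -> FAULT, evict 1, frames=[2,5,3,4] (faults so far: 6)
  step 12: ref 5 -> HIT, frames=[2,5,3,4] (faults so far: 6)
  LRU total faults: 6
--- Optimal ---
  step 0: ref 2 -> FAULT, frames=[2,-,-,-] (faults so far: 1)
  step 1: ref 1 -> FAULT, frames=[2,1,-,-] (faults so far: 2)
  step 2: ref 2 -> HIT, frames=[2,1,-,-] (faults so far: 2)
  step 3: ref 1 -> HIT, frames=[2,1,-,-] (faults so far: 2)
  step 4: ref 5 -> FAULT, frames=[2,1,5,-] (faults so far: 3)
  step 5: ref 2 -> HIT, frames=[2,1,5,-] (faults so far: 3)
  step 6: ref 1 -> HIT, frames=[2,1,5,-] (faults so far: 3)
  step 7: ref 4 -> FAULT, frames=[2,1,5,4] (faults so far: 4)
  step 8: ref 2 -> HIT, frames=[2,1,5,4] (faults so far: 4)
  step 9: ref 3 -> FAULT, evict 1, frames=[2,3,5,4] (faults so far: 5)
  step 10: ref 3 -> HIT, frames=[2,3,5,4] (faults so far: 5)
  step 11: ref 5 -> HIT, frames=[2,3,5,4] (faults so far: 5)
  step 12: ref 5 -> HIT, frames=[2,3,5,4] (faults so far: 5)
  Optimal total faults: 5

Answer: 5 6 5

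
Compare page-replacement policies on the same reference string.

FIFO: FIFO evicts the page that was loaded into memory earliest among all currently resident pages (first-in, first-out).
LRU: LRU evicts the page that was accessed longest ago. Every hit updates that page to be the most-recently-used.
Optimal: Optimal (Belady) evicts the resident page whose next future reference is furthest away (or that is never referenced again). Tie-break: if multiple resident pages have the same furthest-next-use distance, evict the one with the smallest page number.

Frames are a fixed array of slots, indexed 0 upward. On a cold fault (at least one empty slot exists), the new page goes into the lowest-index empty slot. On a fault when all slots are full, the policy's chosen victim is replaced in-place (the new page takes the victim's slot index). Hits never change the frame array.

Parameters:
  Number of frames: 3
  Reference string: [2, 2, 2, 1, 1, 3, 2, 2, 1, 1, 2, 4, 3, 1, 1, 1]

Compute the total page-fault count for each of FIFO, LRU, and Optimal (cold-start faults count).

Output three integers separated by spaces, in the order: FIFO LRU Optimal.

Answer: 4 6 4

Derivation:
--- FIFO ---
  step 0: ref 2 -> FAULT, frames=[2,-,-] (faults so far: 1)
  step 1: ref 2 -> HIT, frames=[2,-,-] (faults so far: 1)
  step 2: ref 2 -> HIT, frames=[2,-,-] (faults so far: 1)
  step 3: ref 1 -> FAULT, frames=[2,1,-] (faults so far: 2)
  step 4: ref 1 -> HIT, frames=[2,1,-] (faults so far: 2)
  step 5: ref 3 -> FAULT, frames=[2,1,3] (faults so far: 3)
  step 6: ref 2 -> HIT, frames=[2,1,3] (faults so far: 3)
  step 7: ref 2 -> HIT, frames=[2,1,3] (faults so far: 3)
  step 8: ref 1 -> HIT, frames=[2,1,3] (faults so far: 3)
  step 9: ref 1 -> HIT, frames=[2,1,3] (faults so far: 3)
  step 10: ref 2 -> HIT, frames=[2,1,3] (faults so far: 3)
  step 11: ref 4 -> FAULT, evict 2, frames=[4,1,3] (faults so far: 4)
  step 12: ref 3 -> HIT, frames=[4,1,3] (faults so far: 4)
  step 13: ref 1 -> HIT, frames=[4,1,3] (faults so far: 4)
  step 14: ref 1 -> HIT, frames=[4,1,3] (faults so far: 4)
  step 15: ref 1 -> HIT, frames=[4,1,3] (faults so far: 4)
  FIFO total faults: 4
--- LRU ---
  step 0: ref 2 -> FAULT, frames=[2,-,-] (faults so far: 1)
  step 1: ref 2 -> HIT, frames=[2,-,-] (faults so far: 1)
  step 2: ref 2 -> HIT, frames=[2,-,-] (faults so far: 1)
  step 3: ref 1 -> FAULT, frames=[2,1,-] (faults so far: 2)
  step 4: ref 1 -> HIT, frames=[2,1,-] (faults so far: 2)
  step 5: ref 3 -> FAULT, frames=[2,1,3] (faults so far: 3)
  step 6: ref 2 -> HIT, frames=[2,1,3] (faults so far: 3)
  step 7: ref 2 -> HIT, frames=[2,1,3] (faults so far: 3)
  step 8: ref 1 -> HIT, frames=[2,1,3] (faults so far: 3)
  step 9: ref 1 -> HIT, frames=[2,1,3] (faults so far: 3)
  step 10: ref 2 -> HIT, frames=[2,1,3] (faults so far: 3)
  step 11: ref 4 -> FAULT, evict 3, frames=[2,1,4] (faults so far: 4)
  step 12: ref 3 -> FAULT, evict 1, frames=[2,3,4] (faults so far: 5)
  step 13: ref 1 -> FAULT, evict 2, frames=[1,3,4] (faults so far: 6)
  step 14: ref 1 -> HIT, frames=[1,3,4] (faults so far: 6)
  step 15: ref 1 -> HIT, frames=[1,3,4] (faults so far: 6)
  LRU total faults: 6
--- Optimal ---
  step 0: ref 2 -> FAULT, frames=[2,-,-] (faults so far: 1)
  step 1: ref 2 -> HIT, frames=[2,-,-] (faults so far: 1)
  step 2: ref 2 -> HIT, frames=[2,-,-] (faults so far: 1)
  step 3: ref 1 -> FAULT, frames=[2,1,-] (faults so far: 2)
  step 4: ref 1 -> HIT, frames=[2,1,-] (faults so far: 2)
  step 5: ref 3 -> FAULT, frames=[2,1,3] (faults so far: 3)
  step 6: ref 2 -> HIT, frames=[2,1,3] (faults so far: 3)
  step 7: ref 2 -> HIT, frames=[2,1,3] (faults so far: 3)
  step 8: ref 1 -> HIT, frames=[2,1,3] (faults so far: 3)
  step 9: ref 1 -> HIT, frames=[2,1,3] (faults so far: 3)
  step 10: ref 2 -> HIT, frames=[2,1,3] (faults so far: 3)
  step 11: ref 4 -> FAULT, evict 2, frames=[4,1,3] (faults so far: 4)
  step 12: ref 3 -> HIT, frames=[4,1,3] (faults so far: 4)
  step 13: ref 1 -> HIT, frames=[4,1,3] (faults so far: 4)
  step 14: ref 1 -> HIT, frames=[4,1,3] (faults so far: 4)
  step 15: ref 1 -> HIT, frames=[4,1,3] (faults so far: 4)
  Optimal total faults: 4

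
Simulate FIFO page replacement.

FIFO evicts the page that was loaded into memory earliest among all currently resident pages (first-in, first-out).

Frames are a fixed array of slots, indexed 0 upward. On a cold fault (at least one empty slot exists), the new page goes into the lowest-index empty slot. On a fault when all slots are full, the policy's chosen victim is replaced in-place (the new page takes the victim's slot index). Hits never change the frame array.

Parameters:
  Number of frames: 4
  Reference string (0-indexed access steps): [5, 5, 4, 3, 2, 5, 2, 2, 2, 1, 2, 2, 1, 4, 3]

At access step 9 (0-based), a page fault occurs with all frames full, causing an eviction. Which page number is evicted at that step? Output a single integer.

Answer: 5

Derivation:
Step 0: ref 5 -> FAULT, frames=[5,-,-,-]
Step 1: ref 5 -> HIT, frames=[5,-,-,-]
Step 2: ref 4 -> FAULT, frames=[5,4,-,-]
Step 3: ref 3 -> FAULT, frames=[5,4,3,-]
Step 4: ref 2 -> FAULT, frames=[5,4,3,2]
Step 5: ref 5 -> HIT, frames=[5,4,3,2]
Step 6: ref 2 -> HIT, frames=[5,4,3,2]
Step 7: ref 2 -> HIT, frames=[5,4,3,2]
Step 8: ref 2 -> HIT, frames=[5,4,3,2]
Step 9: ref 1 -> FAULT, evict 5, frames=[1,4,3,2]
At step 9: evicted page 5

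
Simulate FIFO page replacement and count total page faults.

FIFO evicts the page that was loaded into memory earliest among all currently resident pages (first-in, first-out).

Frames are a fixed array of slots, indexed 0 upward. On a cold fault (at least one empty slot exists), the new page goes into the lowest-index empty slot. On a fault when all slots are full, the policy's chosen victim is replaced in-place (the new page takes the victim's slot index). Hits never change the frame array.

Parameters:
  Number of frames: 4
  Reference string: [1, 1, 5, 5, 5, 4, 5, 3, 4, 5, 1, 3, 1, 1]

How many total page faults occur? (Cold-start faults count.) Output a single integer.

Answer: 4

Derivation:
Step 0: ref 1 → FAULT, frames=[1,-,-,-]
Step 1: ref 1 → HIT, frames=[1,-,-,-]
Step 2: ref 5 → FAULT, frames=[1,5,-,-]
Step 3: ref 5 → HIT, frames=[1,5,-,-]
Step 4: ref 5 → HIT, frames=[1,5,-,-]
Step 5: ref 4 → FAULT, frames=[1,5,4,-]
Step 6: ref 5 → HIT, frames=[1,5,4,-]
Step 7: ref 3 → FAULT, frames=[1,5,4,3]
Step 8: ref 4 → HIT, frames=[1,5,4,3]
Step 9: ref 5 → HIT, frames=[1,5,4,3]
Step 10: ref 1 → HIT, frames=[1,5,4,3]
Step 11: ref 3 → HIT, frames=[1,5,4,3]
Step 12: ref 1 → HIT, frames=[1,5,4,3]
Step 13: ref 1 → HIT, frames=[1,5,4,3]
Total faults: 4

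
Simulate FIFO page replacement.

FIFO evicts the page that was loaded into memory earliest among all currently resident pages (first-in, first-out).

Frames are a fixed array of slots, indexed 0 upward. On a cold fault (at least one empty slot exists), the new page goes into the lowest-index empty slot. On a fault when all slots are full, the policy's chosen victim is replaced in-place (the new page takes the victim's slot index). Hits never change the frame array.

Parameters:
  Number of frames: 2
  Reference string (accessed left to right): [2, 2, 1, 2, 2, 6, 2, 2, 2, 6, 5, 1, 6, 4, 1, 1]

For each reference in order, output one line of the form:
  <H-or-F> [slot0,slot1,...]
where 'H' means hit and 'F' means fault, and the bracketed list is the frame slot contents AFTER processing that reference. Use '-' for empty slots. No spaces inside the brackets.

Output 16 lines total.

F [2,-]
H [2,-]
F [2,1]
H [2,1]
H [2,1]
F [6,1]
F [6,2]
H [6,2]
H [6,2]
H [6,2]
F [5,2]
F [5,1]
F [6,1]
F [6,4]
F [1,4]
H [1,4]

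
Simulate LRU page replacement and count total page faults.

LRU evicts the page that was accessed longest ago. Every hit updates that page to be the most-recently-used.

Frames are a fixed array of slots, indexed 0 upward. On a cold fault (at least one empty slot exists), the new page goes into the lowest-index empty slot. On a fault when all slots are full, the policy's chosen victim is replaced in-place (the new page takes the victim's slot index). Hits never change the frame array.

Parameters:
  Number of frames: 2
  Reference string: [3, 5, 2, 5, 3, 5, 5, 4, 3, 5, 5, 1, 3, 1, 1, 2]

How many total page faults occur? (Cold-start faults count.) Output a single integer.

Step 0: ref 3 → FAULT, frames=[3,-]
Step 1: ref 5 → FAULT, frames=[3,5]
Step 2: ref 2 → FAULT (evict 3), frames=[2,5]
Step 3: ref 5 → HIT, frames=[2,5]
Step 4: ref 3 → FAULT (evict 2), frames=[3,5]
Step 5: ref 5 → HIT, frames=[3,5]
Step 6: ref 5 → HIT, frames=[3,5]
Step 7: ref 4 → FAULT (evict 3), frames=[4,5]
Step 8: ref 3 → FAULT (evict 5), frames=[4,3]
Step 9: ref 5 → FAULT (evict 4), frames=[5,3]
Step 10: ref 5 → HIT, frames=[5,3]
Step 11: ref 1 → FAULT (evict 3), frames=[5,1]
Step 12: ref 3 → FAULT (evict 5), frames=[3,1]
Step 13: ref 1 → HIT, frames=[3,1]
Step 14: ref 1 → HIT, frames=[3,1]
Step 15: ref 2 → FAULT (evict 3), frames=[2,1]
Total faults: 10

Answer: 10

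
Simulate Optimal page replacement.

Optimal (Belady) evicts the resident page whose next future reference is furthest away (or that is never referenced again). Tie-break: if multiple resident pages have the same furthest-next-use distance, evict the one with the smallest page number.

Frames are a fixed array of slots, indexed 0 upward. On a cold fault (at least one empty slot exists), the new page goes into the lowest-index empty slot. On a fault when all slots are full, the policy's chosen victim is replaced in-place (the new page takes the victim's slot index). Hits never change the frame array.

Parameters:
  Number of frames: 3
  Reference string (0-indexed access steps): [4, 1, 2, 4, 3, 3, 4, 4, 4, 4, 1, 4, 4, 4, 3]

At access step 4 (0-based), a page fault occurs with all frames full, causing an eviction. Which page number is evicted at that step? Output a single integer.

Answer: 2

Derivation:
Step 0: ref 4 -> FAULT, frames=[4,-,-]
Step 1: ref 1 -> FAULT, frames=[4,1,-]
Step 2: ref 2 -> FAULT, frames=[4,1,2]
Step 3: ref 4 -> HIT, frames=[4,1,2]
Step 4: ref 3 -> FAULT, evict 2, frames=[4,1,3]
At step 4: evicted page 2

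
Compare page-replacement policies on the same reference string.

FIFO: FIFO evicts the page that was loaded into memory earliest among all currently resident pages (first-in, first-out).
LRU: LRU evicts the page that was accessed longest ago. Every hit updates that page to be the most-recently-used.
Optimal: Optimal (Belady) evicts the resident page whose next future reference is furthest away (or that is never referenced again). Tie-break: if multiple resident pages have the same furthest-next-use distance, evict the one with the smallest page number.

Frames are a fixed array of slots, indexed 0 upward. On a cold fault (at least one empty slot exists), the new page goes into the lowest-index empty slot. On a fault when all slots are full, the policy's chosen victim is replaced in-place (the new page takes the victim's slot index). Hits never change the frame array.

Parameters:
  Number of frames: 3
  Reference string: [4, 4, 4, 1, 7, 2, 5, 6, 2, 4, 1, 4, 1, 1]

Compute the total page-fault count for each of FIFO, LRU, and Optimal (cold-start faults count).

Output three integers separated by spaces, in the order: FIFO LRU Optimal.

Answer: 8 8 7

Derivation:
--- FIFO ---
  step 0: ref 4 -> FAULT, frames=[4,-,-] (faults so far: 1)
  step 1: ref 4 -> HIT, frames=[4,-,-] (faults so far: 1)
  step 2: ref 4 -> HIT, frames=[4,-,-] (faults so far: 1)
  step 3: ref 1 -> FAULT, frames=[4,1,-] (faults so far: 2)
  step 4: ref 7 -> FAULT, frames=[4,1,7] (faults so far: 3)
  step 5: ref 2 -> FAULT, evict 4, frames=[2,1,7] (faults so far: 4)
  step 6: ref 5 -> FAULT, evict 1, frames=[2,5,7] (faults so far: 5)
  step 7: ref 6 -> FAULT, evict 7, frames=[2,5,6] (faults so far: 6)
  step 8: ref 2 -> HIT, frames=[2,5,6] (faults so far: 6)
  step 9: ref 4 -> FAULT, evict 2, frames=[4,5,6] (faults so far: 7)
  step 10: ref 1 -> FAULT, evict 5, frames=[4,1,6] (faults so far: 8)
  step 11: ref 4 -> HIT, frames=[4,1,6] (faults so far: 8)
  step 12: ref 1 -> HIT, frames=[4,1,6] (faults so far: 8)
  step 13: ref 1 -> HIT, frames=[4,1,6] (faults so far: 8)
  FIFO total faults: 8
--- LRU ---
  step 0: ref 4 -> FAULT, frames=[4,-,-] (faults so far: 1)
  step 1: ref 4 -> HIT, frames=[4,-,-] (faults so far: 1)
  step 2: ref 4 -> HIT, frames=[4,-,-] (faults so far: 1)
  step 3: ref 1 -> FAULT, frames=[4,1,-] (faults so far: 2)
  step 4: ref 7 -> FAULT, frames=[4,1,7] (faults so far: 3)
  step 5: ref 2 -> FAULT, evict 4, frames=[2,1,7] (faults so far: 4)
  step 6: ref 5 -> FAULT, evict 1, frames=[2,5,7] (faults so far: 5)
  step 7: ref 6 -> FAULT, evict 7, frames=[2,5,6] (faults so far: 6)
  step 8: ref 2 -> HIT, frames=[2,5,6] (faults so far: 6)
  step 9: ref 4 -> FAULT, evict 5, frames=[2,4,6] (faults so far: 7)
  step 10: ref 1 -> FAULT, evict 6, frames=[2,4,1] (faults so far: 8)
  step 11: ref 4 -> HIT, frames=[2,4,1] (faults so far: 8)
  step 12: ref 1 -> HIT, frames=[2,4,1] (faults so far: 8)
  step 13: ref 1 -> HIT, frames=[2,4,1] (faults so far: 8)
  LRU total faults: 8
--- Optimal ---
  step 0: ref 4 -> FAULT, frames=[4,-,-] (faults so far: 1)
  step 1: ref 4 -> HIT, frames=[4,-,-] (faults so far: 1)
  step 2: ref 4 -> HIT, frames=[4,-,-] (faults so far: 1)
  step 3: ref 1 -> FAULT, frames=[4,1,-] (faults so far: 2)
  step 4: ref 7 -> FAULT, frames=[4,1,7] (faults so far: 3)
  step 5: ref 2 -> FAULT, evict 7, frames=[4,1,2] (faults so far: 4)
  step 6: ref 5 -> FAULT, evict 1, frames=[4,5,2] (faults so far: 5)
  step 7: ref 6 -> FAULT, evict 5, frames=[4,6,2] (faults so far: 6)
  step 8: ref 2 -> HIT, frames=[4,6,2] (faults so far: 6)
  step 9: ref 4 -> HIT, frames=[4,6,2] (faults so far: 6)
  step 10: ref 1 -> FAULT, evict 2, frames=[4,6,1] (faults so far: 7)
  step 11: ref 4 -> HIT, frames=[4,6,1] (faults so far: 7)
  step 12: ref 1 -> HIT, frames=[4,6,1] (faults so far: 7)
  step 13: ref 1 -> HIT, frames=[4,6,1] (faults so far: 7)
  Optimal total faults: 7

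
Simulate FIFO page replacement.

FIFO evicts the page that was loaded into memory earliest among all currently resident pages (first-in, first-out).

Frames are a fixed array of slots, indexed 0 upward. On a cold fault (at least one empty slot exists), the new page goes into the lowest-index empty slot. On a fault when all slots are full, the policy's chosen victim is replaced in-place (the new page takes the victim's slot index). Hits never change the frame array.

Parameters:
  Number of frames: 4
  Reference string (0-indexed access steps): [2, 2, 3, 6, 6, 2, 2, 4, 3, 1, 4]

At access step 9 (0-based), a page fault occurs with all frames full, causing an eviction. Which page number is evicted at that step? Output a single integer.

Step 0: ref 2 -> FAULT, frames=[2,-,-,-]
Step 1: ref 2 -> HIT, frames=[2,-,-,-]
Step 2: ref 3 -> FAULT, frames=[2,3,-,-]
Step 3: ref 6 -> FAULT, frames=[2,3,6,-]
Step 4: ref 6 -> HIT, frames=[2,3,6,-]
Step 5: ref 2 -> HIT, frames=[2,3,6,-]
Step 6: ref 2 -> HIT, frames=[2,3,6,-]
Step 7: ref 4 -> FAULT, frames=[2,3,6,4]
Step 8: ref 3 -> HIT, frames=[2,3,6,4]
Step 9: ref 1 -> FAULT, evict 2, frames=[1,3,6,4]
At step 9: evicted page 2

Answer: 2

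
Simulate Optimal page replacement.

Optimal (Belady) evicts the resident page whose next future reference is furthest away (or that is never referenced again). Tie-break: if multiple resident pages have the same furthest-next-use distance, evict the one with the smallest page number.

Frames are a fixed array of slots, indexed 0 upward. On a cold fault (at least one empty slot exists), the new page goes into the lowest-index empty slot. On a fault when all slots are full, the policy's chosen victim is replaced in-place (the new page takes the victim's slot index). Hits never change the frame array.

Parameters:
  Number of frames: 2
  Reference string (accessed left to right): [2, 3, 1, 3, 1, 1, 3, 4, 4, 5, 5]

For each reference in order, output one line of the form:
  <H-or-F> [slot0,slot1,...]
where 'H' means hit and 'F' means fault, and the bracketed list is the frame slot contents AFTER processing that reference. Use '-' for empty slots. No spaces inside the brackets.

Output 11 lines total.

F [2,-]
F [2,3]
F [1,3]
H [1,3]
H [1,3]
H [1,3]
H [1,3]
F [4,3]
H [4,3]
F [4,5]
H [4,5]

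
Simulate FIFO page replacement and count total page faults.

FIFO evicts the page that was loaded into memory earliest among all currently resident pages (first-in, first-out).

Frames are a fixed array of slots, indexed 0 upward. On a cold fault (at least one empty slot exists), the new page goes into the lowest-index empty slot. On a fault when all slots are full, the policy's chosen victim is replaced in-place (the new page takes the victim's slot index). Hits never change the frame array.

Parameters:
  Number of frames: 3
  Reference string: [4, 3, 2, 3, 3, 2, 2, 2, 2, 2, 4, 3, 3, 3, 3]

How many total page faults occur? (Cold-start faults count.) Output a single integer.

Step 0: ref 4 → FAULT, frames=[4,-,-]
Step 1: ref 3 → FAULT, frames=[4,3,-]
Step 2: ref 2 → FAULT, frames=[4,3,2]
Step 3: ref 3 → HIT, frames=[4,3,2]
Step 4: ref 3 → HIT, frames=[4,3,2]
Step 5: ref 2 → HIT, frames=[4,3,2]
Step 6: ref 2 → HIT, frames=[4,3,2]
Step 7: ref 2 → HIT, frames=[4,3,2]
Step 8: ref 2 → HIT, frames=[4,3,2]
Step 9: ref 2 → HIT, frames=[4,3,2]
Step 10: ref 4 → HIT, frames=[4,3,2]
Step 11: ref 3 → HIT, frames=[4,3,2]
Step 12: ref 3 → HIT, frames=[4,3,2]
Step 13: ref 3 → HIT, frames=[4,3,2]
Step 14: ref 3 → HIT, frames=[4,3,2]
Total faults: 3

Answer: 3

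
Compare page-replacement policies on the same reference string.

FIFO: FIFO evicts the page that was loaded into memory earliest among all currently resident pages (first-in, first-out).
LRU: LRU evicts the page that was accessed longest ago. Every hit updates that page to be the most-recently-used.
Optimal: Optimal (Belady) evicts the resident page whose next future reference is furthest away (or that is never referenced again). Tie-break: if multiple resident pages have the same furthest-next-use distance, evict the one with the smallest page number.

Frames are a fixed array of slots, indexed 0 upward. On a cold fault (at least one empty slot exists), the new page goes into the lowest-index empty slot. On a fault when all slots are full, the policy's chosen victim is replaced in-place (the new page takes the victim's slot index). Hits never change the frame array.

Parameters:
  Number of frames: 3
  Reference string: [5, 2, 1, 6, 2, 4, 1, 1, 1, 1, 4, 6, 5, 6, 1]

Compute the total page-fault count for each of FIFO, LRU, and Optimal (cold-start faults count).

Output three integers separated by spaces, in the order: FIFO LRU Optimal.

Answer: 7 9 6

Derivation:
--- FIFO ---
  step 0: ref 5 -> FAULT, frames=[5,-,-] (faults so far: 1)
  step 1: ref 2 -> FAULT, frames=[5,2,-] (faults so far: 2)
  step 2: ref 1 -> FAULT, frames=[5,2,1] (faults so far: 3)
  step 3: ref 6 -> FAULT, evict 5, frames=[6,2,1] (faults so far: 4)
  step 4: ref 2 -> HIT, frames=[6,2,1] (faults so far: 4)
  step 5: ref 4 -> FAULT, evict 2, frames=[6,4,1] (faults so far: 5)
  step 6: ref 1 -> HIT, frames=[6,4,1] (faults so far: 5)
  step 7: ref 1 -> HIT, frames=[6,4,1] (faults so far: 5)
  step 8: ref 1 -> HIT, frames=[6,4,1] (faults so far: 5)
  step 9: ref 1 -> HIT, frames=[6,4,1] (faults so far: 5)
  step 10: ref 4 -> HIT, frames=[6,4,1] (faults so far: 5)
  step 11: ref 6 -> HIT, frames=[6,4,1] (faults so far: 5)
  step 12: ref 5 -> FAULT, evict 1, frames=[6,4,5] (faults so far: 6)
  step 13: ref 6 -> HIT, frames=[6,4,5] (faults so far: 6)
  step 14: ref 1 -> FAULT, evict 6, frames=[1,4,5] (faults so far: 7)
  FIFO total faults: 7
--- LRU ---
  step 0: ref 5 -> FAULT, frames=[5,-,-] (faults so far: 1)
  step 1: ref 2 -> FAULT, frames=[5,2,-] (faults so far: 2)
  step 2: ref 1 -> FAULT, frames=[5,2,1] (faults so far: 3)
  step 3: ref 6 -> FAULT, evict 5, frames=[6,2,1] (faults so far: 4)
  step 4: ref 2 -> HIT, frames=[6,2,1] (faults so far: 4)
  step 5: ref 4 -> FAULT, evict 1, frames=[6,2,4] (faults so far: 5)
  step 6: ref 1 -> FAULT, evict 6, frames=[1,2,4] (faults so far: 6)
  step 7: ref 1 -> HIT, frames=[1,2,4] (faults so far: 6)
  step 8: ref 1 -> HIT, frames=[1,2,4] (faults so far: 6)
  step 9: ref 1 -> HIT, frames=[1,2,4] (faults so far: 6)
  step 10: ref 4 -> HIT, frames=[1,2,4] (faults so far: 6)
  step 11: ref 6 -> FAULT, evict 2, frames=[1,6,4] (faults so far: 7)
  step 12: ref 5 -> FAULT, evict 1, frames=[5,6,4] (faults so far: 8)
  step 13: ref 6 -> HIT, frames=[5,6,4] (faults so far: 8)
  step 14: ref 1 -> FAULT, evict 4, frames=[5,6,1] (faults so far: 9)
  LRU total faults: 9
--- Optimal ---
  step 0: ref 5 -> FAULT, frames=[5,-,-] (faults so far: 1)
  step 1: ref 2 -> FAULT, frames=[5,2,-] (faults so far: 2)
  step 2: ref 1 -> FAULT, frames=[5,2,1] (faults so far: 3)
  step 3: ref 6 -> FAULT, evict 5, frames=[6,2,1] (faults so far: 4)
  step 4: ref 2 -> HIT, frames=[6,2,1] (faults so far: 4)
  step 5: ref 4 -> FAULT, evict 2, frames=[6,4,1] (faults so far: 5)
  step 6: ref 1 -> HIT, frames=[6,4,1] (faults so far: 5)
  step 7: ref 1 -> HIT, frames=[6,4,1] (faults so far: 5)
  step 8: ref 1 -> HIT, frames=[6,4,1] (faults so far: 5)
  step 9: ref 1 -> HIT, frames=[6,4,1] (faults so far: 5)
  step 10: ref 4 -> HIT, frames=[6,4,1] (faults so far: 5)
  step 11: ref 6 -> HIT, frames=[6,4,1] (faults so far: 5)
  step 12: ref 5 -> FAULT, evict 4, frames=[6,5,1] (faults so far: 6)
  step 13: ref 6 -> HIT, frames=[6,5,1] (faults so far: 6)
  step 14: ref 1 -> HIT, frames=[6,5,1] (faults so far: 6)
  Optimal total faults: 6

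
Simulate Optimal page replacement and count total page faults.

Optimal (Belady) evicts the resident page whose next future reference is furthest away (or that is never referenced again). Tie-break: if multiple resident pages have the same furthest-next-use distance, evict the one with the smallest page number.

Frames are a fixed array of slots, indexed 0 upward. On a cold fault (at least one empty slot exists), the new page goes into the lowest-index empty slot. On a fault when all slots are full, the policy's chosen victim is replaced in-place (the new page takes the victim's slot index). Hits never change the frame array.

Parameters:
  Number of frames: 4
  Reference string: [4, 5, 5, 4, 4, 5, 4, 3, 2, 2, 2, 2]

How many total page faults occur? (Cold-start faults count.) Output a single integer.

Answer: 4

Derivation:
Step 0: ref 4 → FAULT, frames=[4,-,-,-]
Step 1: ref 5 → FAULT, frames=[4,5,-,-]
Step 2: ref 5 → HIT, frames=[4,5,-,-]
Step 3: ref 4 → HIT, frames=[4,5,-,-]
Step 4: ref 4 → HIT, frames=[4,5,-,-]
Step 5: ref 5 → HIT, frames=[4,5,-,-]
Step 6: ref 4 → HIT, frames=[4,5,-,-]
Step 7: ref 3 → FAULT, frames=[4,5,3,-]
Step 8: ref 2 → FAULT, frames=[4,5,3,2]
Step 9: ref 2 → HIT, frames=[4,5,3,2]
Step 10: ref 2 → HIT, frames=[4,5,3,2]
Step 11: ref 2 → HIT, frames=[4,5,3,2]
Total faults: 4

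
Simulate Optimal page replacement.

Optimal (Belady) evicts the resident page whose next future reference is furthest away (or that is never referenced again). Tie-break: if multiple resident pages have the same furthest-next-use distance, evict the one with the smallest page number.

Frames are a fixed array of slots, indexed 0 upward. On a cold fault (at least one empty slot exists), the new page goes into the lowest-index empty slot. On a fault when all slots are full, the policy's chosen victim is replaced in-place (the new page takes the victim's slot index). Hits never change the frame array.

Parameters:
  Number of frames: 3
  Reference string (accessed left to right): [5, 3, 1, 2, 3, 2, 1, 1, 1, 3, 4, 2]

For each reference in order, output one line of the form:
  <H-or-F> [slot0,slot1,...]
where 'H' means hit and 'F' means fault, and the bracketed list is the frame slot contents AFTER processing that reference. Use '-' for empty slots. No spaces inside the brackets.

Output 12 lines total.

F [5,-,-]
F [5,3,-]
F [5,3,1]
F [2,3,1]
H [2,3,1]
H [2,3,1]
H [2,3,1]
H [2,3,1]
H [2,3,1]
H [2,3,1]
F [2,3,4]
H [2,3,4]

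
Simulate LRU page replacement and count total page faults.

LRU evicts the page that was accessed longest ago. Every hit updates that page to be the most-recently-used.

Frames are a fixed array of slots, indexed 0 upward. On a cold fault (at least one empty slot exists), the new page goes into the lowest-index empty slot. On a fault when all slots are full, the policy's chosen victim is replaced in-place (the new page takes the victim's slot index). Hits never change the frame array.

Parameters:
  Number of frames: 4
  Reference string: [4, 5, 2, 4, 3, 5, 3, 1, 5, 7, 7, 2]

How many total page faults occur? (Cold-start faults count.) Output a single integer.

Step 0: ref 4 → FAULT, frames=[4,-,-,-]
Step 1: ref 5 → FAULT, frames=[4,5,-,-]
Step 2: ref 2 → FAULT, frames=[4,5,2,-]
Step 3: ref 4 → HIT, frames=[4,5,2,-]
Step 4: ref 3 → FAULT, frames=[4,5,2,3]
Step 5: ref 5 → HIT, frames=[4,5,2,3]
Step 6: ref 3 → HIT, frames=[4,5,2,3]
Step 7: ref 1 → FAULT (evict 2), frames=[4,5,1,3]
Step 8: ref 5 → HIT, frames=[4,5,1,3]
Step 9: ref 7 → FAULT (evict 4), frames=[7,5,1,3]
Step 10: ref 7 → HIT, frames=[7,5,1,3]
Step 11: ref 2 → FAULT (evict 3), frames=[7,5,1,2]
Total faults: 7

Answer: 7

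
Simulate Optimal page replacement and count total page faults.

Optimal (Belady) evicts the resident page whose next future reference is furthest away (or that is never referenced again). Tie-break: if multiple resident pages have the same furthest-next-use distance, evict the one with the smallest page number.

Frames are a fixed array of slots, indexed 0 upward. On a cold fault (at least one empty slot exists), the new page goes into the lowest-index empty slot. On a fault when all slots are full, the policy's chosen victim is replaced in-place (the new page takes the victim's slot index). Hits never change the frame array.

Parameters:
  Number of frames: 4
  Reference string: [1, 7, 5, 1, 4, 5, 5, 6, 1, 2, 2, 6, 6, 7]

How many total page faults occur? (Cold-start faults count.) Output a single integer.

Step 0: ref 1 → FAULT, frames=[1,-,-,-]
Step 1: ref 7 → FAULT, frames=[1,7,-,-]
Step 2: ref 5 → FAULT, frames=[1,7,5,-]
Step 3: ref 1 → HIT, frames=[1,7,5,-]
Step 4: ref 4 → FAULT, frames=[1,7,5,4]
Step 5: ref 5 → HIT, frames=[1,7,5,4]
Step 6: ref 5 → HIT, frames=[1,7,5,4]
Step 7: ref 6 → FAULT (evict 4), frames=[1,7,5,6]
Step 8: ref 1 → HIT, frames=[1,7,5,6]
Step 9: ref 2 → FAULT (evict 1), frames=[2,7,5,6]
Step 10: ref 2 → HIT, frames=[2,7,5,6]
Step 11: ref 6 → HIT, frames=[2,7,5,6]
Step 12: ref 6 → HIT, frames=[2,7,5,6]
Step 13: ref 7 → HIT, frames=[2,7,5,6]
Total faults: 6

Answer: 6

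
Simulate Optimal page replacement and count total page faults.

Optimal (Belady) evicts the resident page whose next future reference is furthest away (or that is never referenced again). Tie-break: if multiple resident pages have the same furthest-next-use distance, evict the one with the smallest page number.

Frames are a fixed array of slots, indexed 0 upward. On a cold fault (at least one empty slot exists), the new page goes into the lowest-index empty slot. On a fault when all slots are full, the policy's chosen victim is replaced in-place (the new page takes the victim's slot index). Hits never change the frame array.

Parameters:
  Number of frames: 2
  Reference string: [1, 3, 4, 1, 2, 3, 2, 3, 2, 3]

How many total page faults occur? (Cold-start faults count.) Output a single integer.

Answer: 5

Derivation:
Step 0: ref 1 → FAULT, frames=[1,-]
Step 1: ref 3 → FAULT, frames=[1,3]
Step 2: ref 4 → FAULT (evict 3), frames=[1,4]
Step 3: ref 1 → HIT, frames=[1,4]
Step 4: ref 2 → FAULT (evict 1), frames=[2,4]
Step 5: ref 3 → FAULT (evict 4), frames=[2,3]
Step 6: ref 2 → HIT, frames=[2,3]
Step 7: ref 3 → HIT, frames=[2,3]
Step 8: ref 2 → HIT, frames=[2,3]
Step 9: ref 3 → HIT, frames=[2,3]
Total faults: 5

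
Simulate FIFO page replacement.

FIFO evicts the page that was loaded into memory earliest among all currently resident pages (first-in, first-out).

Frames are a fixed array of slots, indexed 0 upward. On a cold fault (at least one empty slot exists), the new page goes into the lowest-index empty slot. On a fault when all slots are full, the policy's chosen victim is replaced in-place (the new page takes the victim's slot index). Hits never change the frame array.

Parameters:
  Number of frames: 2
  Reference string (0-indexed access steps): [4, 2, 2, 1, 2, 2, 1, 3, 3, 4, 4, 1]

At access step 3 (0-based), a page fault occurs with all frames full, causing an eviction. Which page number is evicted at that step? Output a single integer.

Step 0: ref 4 -> FAULT, frames=[4,-]
Step 1: ref 2 -> FAULT, frames=[4,2]
Step 2: ref 2 -> HIT, frames=[4,2]
Step 3: ref 1 -> FAULT, evict 4, frames=[1,2]
At step 3: evicted page 4

Answer: 4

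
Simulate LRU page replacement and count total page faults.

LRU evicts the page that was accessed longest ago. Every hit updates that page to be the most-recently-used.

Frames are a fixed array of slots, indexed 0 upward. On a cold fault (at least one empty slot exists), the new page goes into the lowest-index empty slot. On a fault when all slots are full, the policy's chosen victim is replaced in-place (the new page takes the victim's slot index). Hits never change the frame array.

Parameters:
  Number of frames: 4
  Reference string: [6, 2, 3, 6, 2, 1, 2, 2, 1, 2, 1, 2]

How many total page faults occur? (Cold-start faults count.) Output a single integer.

Step 0: ref 6 → FAULT, frames=[6,-,-,-]
Step 1: ref 2 → FAULT, frames=[6,2,-,-]
Step 2: ref 3 → FAULT, frames=[6,2,3,-]
Step 3: ref 6 → HIT, frames=[6,2,3,-]
Step 4: ref 2 → HIT, frames=[6,2,3,-]
Step 5: ref 1 → FAULT, frames=[6,2,3,1]
Step 6: ref 2 → HIT, frames=[6,2,3,1]
Step 7: ref 2 → HIT, frames=[6,2,3,1]
Step 8: ref 1 → HIT, frames=[6,2,3,1]
Step 9: ref 2 → HIT, frames=[6,2,3,1]
Step 10: ref 1 → HIT, frames=[6,2,3,1]
Step 11: ref 2 → HIT, frames=[6,2,3,1]
Total faults: 4

Answer: 4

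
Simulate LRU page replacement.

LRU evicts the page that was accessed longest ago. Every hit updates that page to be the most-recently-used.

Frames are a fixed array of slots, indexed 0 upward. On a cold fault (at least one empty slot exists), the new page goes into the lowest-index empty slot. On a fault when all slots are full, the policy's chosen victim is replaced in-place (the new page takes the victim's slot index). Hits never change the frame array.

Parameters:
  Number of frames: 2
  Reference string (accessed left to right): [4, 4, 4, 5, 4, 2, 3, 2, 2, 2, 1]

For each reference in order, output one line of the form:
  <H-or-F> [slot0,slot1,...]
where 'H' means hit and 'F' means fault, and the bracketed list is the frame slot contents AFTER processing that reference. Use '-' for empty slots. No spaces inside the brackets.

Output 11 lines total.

F [4,-]
H [4,-]
H [4,-]
F [4,5]
H [4,5]
F [4,2]
F [3,2]
H [3,2]
H [3,2]
H [3,2]
F [1,2]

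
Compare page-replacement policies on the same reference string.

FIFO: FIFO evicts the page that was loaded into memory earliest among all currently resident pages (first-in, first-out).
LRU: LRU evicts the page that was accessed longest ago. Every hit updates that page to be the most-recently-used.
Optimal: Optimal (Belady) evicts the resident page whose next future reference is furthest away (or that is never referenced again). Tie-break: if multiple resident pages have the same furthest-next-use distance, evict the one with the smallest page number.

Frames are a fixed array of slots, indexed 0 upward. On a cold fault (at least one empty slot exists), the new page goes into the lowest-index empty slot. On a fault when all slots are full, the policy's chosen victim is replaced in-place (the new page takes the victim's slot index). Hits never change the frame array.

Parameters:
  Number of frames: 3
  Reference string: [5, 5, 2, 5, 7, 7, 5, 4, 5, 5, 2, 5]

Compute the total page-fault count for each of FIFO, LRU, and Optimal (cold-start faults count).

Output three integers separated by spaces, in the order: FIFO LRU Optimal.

Answer: 6 5 4

Derivation:
--- FIFO ---
  step 0: ref 5 -> FAULT, frames=[5,-,-] (faults so far: 1)
  step 1: ref 5 -> HIT, frames=[5,-,-] (faults so far: 1)
  step 2: ref 2 -> FAULT, frames=[5,2,-] (faults so far: 2)
  step 3: ref 5 -> HIT, frames=[5,2,-] (faults so far: 2)
  step 4: ref 7 -> FAULT, frames=[5,2,7] (faults so far: 3)
  step 5: ref 7 -> HIT, frames=[5,2,7] (faults so far: 3)
  step 6: ref 5 -> HIT, frames=[5,2,7] (faults so far: 3)
  step 7: ref 4 -> FAULT, evict 5, frames=[4,2,7] (faults so far: 4)
  step 8: ref 5 -> FAULT, evict 2, frames=[4,5,7] (faults so far: 5)
  step 9: ref 5 -> HIT, frames=[4,5,7] (faults so far: 5)
  step 10: ref 2 -> FAULT, evict 7, frames=[4,5,2] (faults so far: 6)
  step 11: ref 5 -> HIT, frames=[4,5,2] (faults so far: 6)
  FIFO total faults: 6
--- LRU ---
  step 0: ref 5 -> FAULT, frames=[5,-,-] (faults so far: 1)
  step 1: ref 5 -> HIT, frames=[5,-,-] (faults so far: 1)
  step 2: ref 2 -> FAULT, frames=[5,2,-] (faults so far: 2)
  step 3: ref 5 -> HIT, frames=[5,2,-] (faults so far: 2)
  step 4: ref 7 -> FAULT, frames=[5,2,7] (faults so far: 3)
  step 5: ref 7 -> HIT, frames=[5,2,7] (faults so far: 3)
  step 6: ref 5 -> HIT, frames=[5,2,7] (faults so far: 3)
  step 7: ref 4 -> FAULT, evict 2, frames=[5,4,7] (faults so far: 4)
  step 8: ref 5 -> HIT, frames=[5,4,7] (faults so far: 4)
  step 9: ref 5 -> HIT, frames=[5,4,7] (faults so far: 4)
  step 10: ref 2 -> FAULT, evict 7, frames=[5,4,2] (faults so far: 5)
  step 11: ref 5 -> HIT, frames=[5,4,2] (faults so far: 5)
  LRU total faults: 5
--- Optimal ---
  step 0: ref 5 -> FAULT, frames=[5,-,-] (faults so far: 1)
  step 1: ref 5 -> HIT, frames=[5,-,-] (faults so far: 1)
  step 2: ref 2 -> FAULT, frames=[5,2,-] (faults so far: 2)
  step 3: ref 5 -> HIT, frames=[5,2,-] (faults so far: 2)
  step 4: ref 7 -> FAULT, frames=[5,2,7] (faults so far: 3)
  step 5: ref 7 -> HIT, frames=[5,2,7] (faults so far: 3)
  step 6: ref 5 -> HIT, frames=[5,2,7] (faults so far: 3)
  step 7: ref 4 -> FAULT, evict 7, frames=[5,2,4] (faults so far: 4)
  step 8: ref 5 -> HIT, frames=[5,2,4] (faults so far: 4)
  step 9: ref 5 -> HIT, frames=[5,2,4] (faults so far: 4)
  step 10: ref 2 -> HIT, frames=[5,2,4] (faults so far: 4)
  step 11: ref 5 -> HIT, frames=[5,2,4] (faults so far: 4)
  Optimal total faults: 4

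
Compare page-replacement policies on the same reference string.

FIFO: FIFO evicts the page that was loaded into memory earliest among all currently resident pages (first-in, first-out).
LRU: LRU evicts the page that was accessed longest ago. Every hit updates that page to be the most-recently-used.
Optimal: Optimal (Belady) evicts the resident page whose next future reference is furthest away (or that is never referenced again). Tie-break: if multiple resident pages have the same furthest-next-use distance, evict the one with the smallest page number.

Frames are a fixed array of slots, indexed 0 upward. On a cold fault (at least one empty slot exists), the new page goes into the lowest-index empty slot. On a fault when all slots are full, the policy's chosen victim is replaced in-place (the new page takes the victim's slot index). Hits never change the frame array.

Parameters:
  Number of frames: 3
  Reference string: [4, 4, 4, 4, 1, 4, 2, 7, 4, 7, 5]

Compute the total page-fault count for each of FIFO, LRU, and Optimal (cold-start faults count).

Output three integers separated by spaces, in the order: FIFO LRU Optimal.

Answer: 6 5 5

Derivation:
--- FIFO ---
  step 0: ref 4 -> FAULT, frames=[4,-,-] (faults so far: 1)
  step 1: ref 4 -> HIT, frames=[4,-,-] (faults so far: 1)
  step 2: ref 4 -> HIT, frames=[4,-,-] (faults so far: 1)
  step 3: ref 4 -> HIT, frames=[4,-,-] (faults so far: 1)
  step 4: ref 1 -> FAULT, frames=[4,1,-] (faults so far: 2)
  step 5: ref 4 -> HIT, frames=[4,1,-] (faults so far: 2)
  step 6: ref 2 -> FAULT, frames=[4,1,2] (faults so far: 3)
  step 7: ref 7 -> FAULT, evict 4, frames=[7,1,2] (faults so far: 4)
  step 8: ref 4 -> FAULT, evict 1, frames=[7,4,2] (faults so far: 5)
  step 9: ref 7 -> HIT, frames=[7,4,2] (faults so far: 5)
  step 10: ref 5 -> FAULT, evict 2, frames=[7,4,5] (faults so far: 6)
  FIFO total faults: 6
--- LRU ---
  step 0: ref 4 -> FAULT, frames=[4,-,-] (faults so far: 1)
  step 1: ref 4 -> HIT, frames=[4,-,-] (faults so far: 1)
  step 2: ref 4 -> HIT, frames=[4,-,-] (faults so far: 1)
  step 3: ref 4 -> HIT, frames=[4,-,-] (faults so far: 1)
  step 4: ref 1 -> FAULT, frames=[4,1,-] (faults so far: 2)
  step 5: ref 4 -> HIT, frames=[4,1,-] (faults so far: 2)
  step 6: ref 2 -> FAULT, frames=[4,1,2] (faults so far: 3)
  step 7: ref 7 -> FAULT, evict 1, frames=[4,7,2] (faults so far: 4)
  step 8: ref 4 -> HIT, frames=[4,7,2] (faults so far: 4)
  step 9: ref 7 -> HIT, frames=[4,7,2] (faults so far: 4)
  step 10: ref 5 -> FAULT, evict 2, frames=[4,7,5] (faults so far: 5)
  LRU total faults: 5
--- Optimal ---
  step 0: ref 4 -> FAULT, frames=[4,-,-] (faults so far: 1)
  step 1: ref 4 -> HIT, frames=[4,-,-] (faults so far: 1)
  step 2: ref 4 -> HIT, frames=[4,-,-] (faults so far: 1)
  step 3: ref 4 -> HIT, frames=[4,-,-] (faults so far: 1)
  step 4: ref 1 -> FAULT, frames=[4,1,-] (faults so far: 2)
  step 5: ref 4 -> HIT, frames=[4,1,-] (faults so far: 2)
  step 6: ref 2 -> FAULT, frames=[4,1,2] (faults so far: 3)
  step 7: ref 7 -> FAULT, evict 1, frames=[4,7,2] (faults so far: 4)
  step 8: ref 4 -> HIT, frames=[4,7,2] (faults so far: 4)
  step 9: ref 7 -> HIT, frames=[4,7,2] (faults so far: 4)
  step 10: ref 5 -> FAULT, evict 2, frames=[4,7,5] (faults so far: 5)
  Optimal total faults: 5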